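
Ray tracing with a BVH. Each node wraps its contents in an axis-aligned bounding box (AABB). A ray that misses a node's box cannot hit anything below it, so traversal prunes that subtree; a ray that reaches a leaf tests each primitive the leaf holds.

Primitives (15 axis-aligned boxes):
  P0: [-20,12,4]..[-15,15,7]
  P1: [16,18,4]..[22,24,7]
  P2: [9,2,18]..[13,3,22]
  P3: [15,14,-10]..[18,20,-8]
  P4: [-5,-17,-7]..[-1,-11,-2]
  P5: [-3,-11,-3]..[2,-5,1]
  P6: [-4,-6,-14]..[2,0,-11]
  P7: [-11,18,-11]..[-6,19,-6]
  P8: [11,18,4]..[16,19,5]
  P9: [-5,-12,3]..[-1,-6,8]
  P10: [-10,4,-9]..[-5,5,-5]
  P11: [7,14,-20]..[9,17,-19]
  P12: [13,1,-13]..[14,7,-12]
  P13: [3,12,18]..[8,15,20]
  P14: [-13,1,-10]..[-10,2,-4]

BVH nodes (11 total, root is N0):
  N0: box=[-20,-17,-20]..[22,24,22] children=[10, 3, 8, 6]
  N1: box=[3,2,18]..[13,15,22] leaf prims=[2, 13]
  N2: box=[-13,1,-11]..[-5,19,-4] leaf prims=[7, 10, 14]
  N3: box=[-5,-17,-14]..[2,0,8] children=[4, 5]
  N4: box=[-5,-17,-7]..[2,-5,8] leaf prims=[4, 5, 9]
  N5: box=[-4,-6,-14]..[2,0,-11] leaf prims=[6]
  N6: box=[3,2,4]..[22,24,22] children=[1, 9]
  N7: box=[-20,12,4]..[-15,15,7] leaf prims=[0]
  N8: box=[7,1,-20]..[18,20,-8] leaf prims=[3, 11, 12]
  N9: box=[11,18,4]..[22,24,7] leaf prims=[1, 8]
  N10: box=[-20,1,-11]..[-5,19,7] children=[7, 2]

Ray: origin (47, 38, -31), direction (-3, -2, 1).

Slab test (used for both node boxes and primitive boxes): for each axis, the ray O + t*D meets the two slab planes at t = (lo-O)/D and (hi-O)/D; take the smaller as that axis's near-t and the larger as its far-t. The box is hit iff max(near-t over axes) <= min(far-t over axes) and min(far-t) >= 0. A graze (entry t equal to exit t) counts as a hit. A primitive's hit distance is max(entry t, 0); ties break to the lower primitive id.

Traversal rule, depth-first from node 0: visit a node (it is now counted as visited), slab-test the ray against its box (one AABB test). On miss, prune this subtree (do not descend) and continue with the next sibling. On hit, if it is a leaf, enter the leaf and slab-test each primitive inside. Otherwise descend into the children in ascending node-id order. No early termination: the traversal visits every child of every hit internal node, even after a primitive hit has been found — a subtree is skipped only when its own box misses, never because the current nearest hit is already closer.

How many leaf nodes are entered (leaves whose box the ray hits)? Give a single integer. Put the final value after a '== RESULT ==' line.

Trace the traversal:
N0 x:[25/3,67/3] y:[7,55/2] z:[11,53] -> hit [11,67/3], descend [3, 6, 8, 10]
  N3 x:[15,52/3] y:[19,55/2] z:[17,39] -> miss, prune
  N6 x:[25/3,44/3] y:[7,18] z:[35,53] -> miss, prune
  N8 x:[29/3,40/3] y:[9,37/2] z:[11,23] -> hit [11,40/3] leaf, test {P3(miss), P11(miss), P12(miss)}
  N10 x:[52/3,67/3] y:[19/2,37/2] z:[20,38] -> miss, prune

5 AABB tests over nodes [0, 3, 6, 8, 10]; 1 leaf entered; closest miss.

== RESULT ==
1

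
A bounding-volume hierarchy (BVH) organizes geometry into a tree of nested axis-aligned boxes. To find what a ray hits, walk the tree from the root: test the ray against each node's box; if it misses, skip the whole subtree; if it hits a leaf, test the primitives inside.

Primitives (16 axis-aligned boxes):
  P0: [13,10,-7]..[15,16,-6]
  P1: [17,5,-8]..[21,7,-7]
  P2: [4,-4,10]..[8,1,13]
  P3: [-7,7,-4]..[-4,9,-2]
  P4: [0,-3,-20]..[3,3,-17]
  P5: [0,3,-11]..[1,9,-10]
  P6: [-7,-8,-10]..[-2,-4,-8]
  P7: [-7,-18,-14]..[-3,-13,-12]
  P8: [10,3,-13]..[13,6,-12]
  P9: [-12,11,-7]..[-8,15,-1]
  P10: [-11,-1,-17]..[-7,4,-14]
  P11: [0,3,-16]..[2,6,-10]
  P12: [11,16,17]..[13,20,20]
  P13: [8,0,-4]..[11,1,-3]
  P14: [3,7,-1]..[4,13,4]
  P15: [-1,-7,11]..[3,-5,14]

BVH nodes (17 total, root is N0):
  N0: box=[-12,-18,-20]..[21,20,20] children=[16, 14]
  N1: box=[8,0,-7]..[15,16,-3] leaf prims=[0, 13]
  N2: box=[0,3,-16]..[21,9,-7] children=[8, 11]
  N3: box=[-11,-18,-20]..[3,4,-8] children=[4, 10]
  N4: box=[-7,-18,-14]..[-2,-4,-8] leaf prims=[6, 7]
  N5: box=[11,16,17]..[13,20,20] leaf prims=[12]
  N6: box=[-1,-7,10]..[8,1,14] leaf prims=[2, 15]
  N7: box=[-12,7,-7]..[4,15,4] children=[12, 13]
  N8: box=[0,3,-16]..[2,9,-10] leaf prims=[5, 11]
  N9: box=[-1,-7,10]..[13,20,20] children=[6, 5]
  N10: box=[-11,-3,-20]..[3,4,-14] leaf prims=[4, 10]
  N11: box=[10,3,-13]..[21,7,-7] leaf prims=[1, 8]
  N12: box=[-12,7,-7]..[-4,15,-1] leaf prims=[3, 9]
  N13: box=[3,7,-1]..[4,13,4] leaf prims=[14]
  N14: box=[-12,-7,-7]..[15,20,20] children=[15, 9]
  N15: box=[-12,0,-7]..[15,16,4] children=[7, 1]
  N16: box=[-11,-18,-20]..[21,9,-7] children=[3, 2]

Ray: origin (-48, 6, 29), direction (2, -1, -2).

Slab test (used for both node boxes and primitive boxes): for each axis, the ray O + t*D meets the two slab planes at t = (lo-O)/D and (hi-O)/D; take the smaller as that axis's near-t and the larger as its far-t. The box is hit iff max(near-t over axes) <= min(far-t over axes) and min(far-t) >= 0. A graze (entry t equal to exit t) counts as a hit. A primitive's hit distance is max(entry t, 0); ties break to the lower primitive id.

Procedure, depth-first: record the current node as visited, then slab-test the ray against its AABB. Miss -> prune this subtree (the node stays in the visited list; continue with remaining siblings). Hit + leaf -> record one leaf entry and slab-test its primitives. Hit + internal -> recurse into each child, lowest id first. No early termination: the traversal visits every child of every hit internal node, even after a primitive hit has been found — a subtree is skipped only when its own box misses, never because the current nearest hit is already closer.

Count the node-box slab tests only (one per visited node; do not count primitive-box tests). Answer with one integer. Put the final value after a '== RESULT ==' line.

Traverse from the root:
N0 x:[18,69/2] y:[-14,24] z:[9/2,49/2] -> hit [18,24], descend [14, 16]
  N14 x:[18,63/2] y:[-14,13] z:[9/2,18] -> miss, prune
  N16 x:[37/2,69/2] y:[-3,24] z:[18,49/2] -> hit [37/2,24], descend [2, 3]
    N2 x:[24,69/2] y:[-3,3] z:[18,45/2] -> miss, prune
    N3 x:[37/2,51/2] y:[2,24] z:[37/2,49/2] -> hit [37/2,24], descend [4, 10]
      N4 x:[41/2,23] y:[10,24] z:[37/2,43/2] -> hit [41/2,43/2] leaf, test {P6(miss), P7@t=41/2}
      N10 x:[37/2,51/2] y:[2,9] z:[43/2,49/2] -> miss, prune

7 AABB tests over nodes [0, 14, 16, 2, 3, 4, 10]; 1 leaf entered; closest P7.

== RESULT ==
7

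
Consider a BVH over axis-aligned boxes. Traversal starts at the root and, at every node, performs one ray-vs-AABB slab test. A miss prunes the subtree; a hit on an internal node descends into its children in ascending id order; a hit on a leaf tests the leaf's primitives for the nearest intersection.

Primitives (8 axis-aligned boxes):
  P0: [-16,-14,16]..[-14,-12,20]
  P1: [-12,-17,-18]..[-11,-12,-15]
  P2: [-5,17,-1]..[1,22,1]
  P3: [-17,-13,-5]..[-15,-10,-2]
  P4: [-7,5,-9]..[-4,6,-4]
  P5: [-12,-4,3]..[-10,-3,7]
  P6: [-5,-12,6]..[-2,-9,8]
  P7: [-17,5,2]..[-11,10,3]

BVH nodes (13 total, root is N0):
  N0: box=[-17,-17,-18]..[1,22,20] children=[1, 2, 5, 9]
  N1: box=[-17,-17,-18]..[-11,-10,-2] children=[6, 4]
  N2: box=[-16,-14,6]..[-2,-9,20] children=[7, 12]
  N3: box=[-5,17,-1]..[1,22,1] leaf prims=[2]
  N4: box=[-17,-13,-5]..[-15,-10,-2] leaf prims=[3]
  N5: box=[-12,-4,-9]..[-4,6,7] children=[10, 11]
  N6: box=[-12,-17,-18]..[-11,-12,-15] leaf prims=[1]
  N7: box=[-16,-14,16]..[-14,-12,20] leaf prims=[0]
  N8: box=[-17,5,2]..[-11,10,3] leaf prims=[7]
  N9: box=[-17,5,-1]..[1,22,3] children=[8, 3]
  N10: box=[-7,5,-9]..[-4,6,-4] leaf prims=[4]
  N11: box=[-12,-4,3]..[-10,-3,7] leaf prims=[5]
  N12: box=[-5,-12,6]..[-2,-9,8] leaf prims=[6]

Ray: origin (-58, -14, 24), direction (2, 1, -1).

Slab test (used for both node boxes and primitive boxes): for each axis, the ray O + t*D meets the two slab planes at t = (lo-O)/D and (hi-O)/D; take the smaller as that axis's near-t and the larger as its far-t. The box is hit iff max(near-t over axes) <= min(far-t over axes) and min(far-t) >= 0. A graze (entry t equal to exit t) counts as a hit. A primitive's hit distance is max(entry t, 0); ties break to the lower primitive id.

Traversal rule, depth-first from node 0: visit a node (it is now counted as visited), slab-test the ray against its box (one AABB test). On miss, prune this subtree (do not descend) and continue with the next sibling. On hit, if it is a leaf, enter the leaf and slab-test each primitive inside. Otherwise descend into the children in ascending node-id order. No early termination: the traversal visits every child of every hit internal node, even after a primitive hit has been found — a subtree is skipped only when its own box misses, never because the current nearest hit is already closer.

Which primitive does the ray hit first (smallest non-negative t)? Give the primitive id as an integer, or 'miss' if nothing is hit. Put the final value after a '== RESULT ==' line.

Traverse from the root:
N0 x:[41/2,59/2] y:[-3,36] z:[4,42] -> hit [41/2,59/2], descend [1, 2, 5, 9]
  N1 x:[41/2,47/2] y:[-3,4] z:[26,42] -> miss, prune
  N2 x:[21,28] y:[0,5] z:[4,18] -> miss, prune
  N5 x:[23,27] y:[10,20] z:[17,33] -> miss, prune
  N9 x:[41/2,59/2] y:[19,36] z:[21,25] -> hit [21,25], descend [3, 8]
    N3 x:[53/2,59/2] y:[31,36] z:[23,25] -> miss, prune
    N8 x:[41/2,47/2] y:[19,24] z:[21,22] -> hit [21,22] leaf, test {P7@t=21}

7 AABB tests over nodes [0, 1, 2, 5, 9, 3, 8]; 1 leaf entered; closest P7.

== RESULT ==
7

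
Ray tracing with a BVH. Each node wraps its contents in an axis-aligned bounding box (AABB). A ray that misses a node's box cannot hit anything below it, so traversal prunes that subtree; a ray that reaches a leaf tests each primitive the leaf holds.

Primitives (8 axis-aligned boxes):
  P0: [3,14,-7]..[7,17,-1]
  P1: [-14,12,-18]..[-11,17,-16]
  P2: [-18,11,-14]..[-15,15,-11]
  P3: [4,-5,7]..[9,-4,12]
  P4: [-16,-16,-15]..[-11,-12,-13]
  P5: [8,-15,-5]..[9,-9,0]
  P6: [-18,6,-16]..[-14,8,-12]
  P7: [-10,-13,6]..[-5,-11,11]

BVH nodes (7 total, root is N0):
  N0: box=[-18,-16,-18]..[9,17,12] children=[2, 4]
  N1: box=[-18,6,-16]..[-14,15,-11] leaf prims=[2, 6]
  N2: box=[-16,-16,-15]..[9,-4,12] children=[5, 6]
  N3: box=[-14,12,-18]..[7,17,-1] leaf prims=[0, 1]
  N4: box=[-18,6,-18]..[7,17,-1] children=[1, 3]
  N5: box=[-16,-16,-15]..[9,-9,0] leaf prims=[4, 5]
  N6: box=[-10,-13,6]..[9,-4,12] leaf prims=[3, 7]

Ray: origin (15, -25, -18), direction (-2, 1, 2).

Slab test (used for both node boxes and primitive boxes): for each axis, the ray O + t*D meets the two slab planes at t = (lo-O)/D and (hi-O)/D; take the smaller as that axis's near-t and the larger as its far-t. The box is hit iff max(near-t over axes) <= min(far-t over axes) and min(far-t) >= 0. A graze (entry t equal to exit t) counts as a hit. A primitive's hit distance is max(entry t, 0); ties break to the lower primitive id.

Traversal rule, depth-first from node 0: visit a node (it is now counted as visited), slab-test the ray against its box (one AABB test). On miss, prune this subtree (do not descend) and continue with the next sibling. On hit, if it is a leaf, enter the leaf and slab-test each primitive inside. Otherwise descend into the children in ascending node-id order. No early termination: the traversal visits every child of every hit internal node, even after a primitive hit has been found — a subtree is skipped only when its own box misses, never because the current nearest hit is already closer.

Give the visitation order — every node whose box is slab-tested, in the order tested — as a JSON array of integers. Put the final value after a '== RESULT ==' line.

Walk:
N0 x:[3,33/2] y:[9,42] z:[0,15] -> hit [9,15], descend [2, 4]
  N2 x:[3,31/2] y:[9,21] z:[3/2,15] -> hit [9,15], descend [5, 6]
    N5 x:[3,31/2] y:[9,16] z:[3/2,9] -> hit [9,9] leaf, test {P4(miss), P5(miss)}
    N6 x:[3,25/2] y:[12,21] z:[12,15] -> hit [12,25/2] leaf, test {P3(miss), P7@t=12}
  N4 x:[4,33/2] y:[31,42] z:[0,17/2] -> miss, prune

order=[0, 2, 5, 6, 4]  |boxes|=5  |leaves|=2  hit=P7

== RESULT ==
[0, 2, 5, 6, 4]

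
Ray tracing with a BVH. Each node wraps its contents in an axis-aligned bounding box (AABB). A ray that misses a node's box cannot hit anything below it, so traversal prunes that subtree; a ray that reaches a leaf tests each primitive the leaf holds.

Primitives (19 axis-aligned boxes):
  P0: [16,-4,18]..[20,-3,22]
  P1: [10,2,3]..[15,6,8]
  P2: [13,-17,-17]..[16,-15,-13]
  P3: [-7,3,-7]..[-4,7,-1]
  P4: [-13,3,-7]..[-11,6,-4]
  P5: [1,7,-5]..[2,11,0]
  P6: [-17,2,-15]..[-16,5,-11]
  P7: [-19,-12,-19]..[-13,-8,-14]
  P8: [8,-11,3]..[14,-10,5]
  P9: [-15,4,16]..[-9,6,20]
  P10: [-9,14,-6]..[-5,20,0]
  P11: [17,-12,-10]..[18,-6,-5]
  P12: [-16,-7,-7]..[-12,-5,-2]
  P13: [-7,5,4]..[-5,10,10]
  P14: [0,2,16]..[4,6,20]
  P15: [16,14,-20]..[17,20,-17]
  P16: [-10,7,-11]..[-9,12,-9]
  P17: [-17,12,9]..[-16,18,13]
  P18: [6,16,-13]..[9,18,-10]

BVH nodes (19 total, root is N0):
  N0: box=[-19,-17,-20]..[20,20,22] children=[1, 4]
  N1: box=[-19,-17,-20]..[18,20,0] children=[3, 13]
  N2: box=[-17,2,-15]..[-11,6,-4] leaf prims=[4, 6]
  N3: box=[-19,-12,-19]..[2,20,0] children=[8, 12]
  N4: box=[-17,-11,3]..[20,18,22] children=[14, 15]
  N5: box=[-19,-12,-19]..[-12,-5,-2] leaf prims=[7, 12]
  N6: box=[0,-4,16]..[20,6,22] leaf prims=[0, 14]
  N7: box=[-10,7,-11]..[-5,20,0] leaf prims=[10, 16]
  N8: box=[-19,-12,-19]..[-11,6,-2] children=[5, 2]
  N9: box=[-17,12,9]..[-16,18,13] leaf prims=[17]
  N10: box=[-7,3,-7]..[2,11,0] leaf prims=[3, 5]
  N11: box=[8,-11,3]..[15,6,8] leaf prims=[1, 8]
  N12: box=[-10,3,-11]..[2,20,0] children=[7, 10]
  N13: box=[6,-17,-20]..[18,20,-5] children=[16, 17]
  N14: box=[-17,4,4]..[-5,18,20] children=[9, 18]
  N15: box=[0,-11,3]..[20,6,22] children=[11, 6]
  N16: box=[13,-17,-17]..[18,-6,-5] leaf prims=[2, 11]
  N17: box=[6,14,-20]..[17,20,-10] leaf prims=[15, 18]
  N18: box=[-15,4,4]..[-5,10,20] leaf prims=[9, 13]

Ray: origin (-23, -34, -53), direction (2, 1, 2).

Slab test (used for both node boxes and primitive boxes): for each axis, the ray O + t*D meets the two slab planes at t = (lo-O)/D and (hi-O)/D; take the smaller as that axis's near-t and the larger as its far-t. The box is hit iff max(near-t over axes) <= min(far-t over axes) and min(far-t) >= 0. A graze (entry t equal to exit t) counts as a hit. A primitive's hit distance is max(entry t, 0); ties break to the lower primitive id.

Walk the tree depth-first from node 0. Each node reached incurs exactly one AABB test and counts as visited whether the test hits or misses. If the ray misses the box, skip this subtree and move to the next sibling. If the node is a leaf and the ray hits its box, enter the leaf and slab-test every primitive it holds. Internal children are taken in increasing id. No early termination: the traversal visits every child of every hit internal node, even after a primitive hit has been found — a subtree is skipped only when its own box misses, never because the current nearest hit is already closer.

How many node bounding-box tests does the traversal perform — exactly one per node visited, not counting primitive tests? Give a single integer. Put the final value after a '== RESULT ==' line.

Walk:
N0 x:[2,43/2] y:[17,54] z:[33/2,75/2] -> hit [17,43/2], descend [1, 4]
  N1 x:[2,41/2] y:[17,54] z:[33/2,53/2] -> hit [17,41/2], descend [3, 13]
    N3 x:[2,25/2] y:[22,54] z:[17,53/2] -> miss, prune
    N13 x:[29/2,41/2] y:[17,54] z:[33/2,24] -> hit [17,41/2], descend [16, 17]
      N16 x:[18,41/2] y:[17,28] z:[18,24] -> hit [18,41/2] leaf, test {P2@t=18, P11(miss)}
      N17 x:[29/2,20] y:[48,54] z:[33/2,43/2] -> miss, prune
  N4 x:[3,43/2] y:[23,52] z:[28,75/2] -> miss, prune

7 AABB tests over nodes [0, 1, 3, 13, 16, 17, 4]; 1 leaf entered; closest P2.

== RESULT ==
7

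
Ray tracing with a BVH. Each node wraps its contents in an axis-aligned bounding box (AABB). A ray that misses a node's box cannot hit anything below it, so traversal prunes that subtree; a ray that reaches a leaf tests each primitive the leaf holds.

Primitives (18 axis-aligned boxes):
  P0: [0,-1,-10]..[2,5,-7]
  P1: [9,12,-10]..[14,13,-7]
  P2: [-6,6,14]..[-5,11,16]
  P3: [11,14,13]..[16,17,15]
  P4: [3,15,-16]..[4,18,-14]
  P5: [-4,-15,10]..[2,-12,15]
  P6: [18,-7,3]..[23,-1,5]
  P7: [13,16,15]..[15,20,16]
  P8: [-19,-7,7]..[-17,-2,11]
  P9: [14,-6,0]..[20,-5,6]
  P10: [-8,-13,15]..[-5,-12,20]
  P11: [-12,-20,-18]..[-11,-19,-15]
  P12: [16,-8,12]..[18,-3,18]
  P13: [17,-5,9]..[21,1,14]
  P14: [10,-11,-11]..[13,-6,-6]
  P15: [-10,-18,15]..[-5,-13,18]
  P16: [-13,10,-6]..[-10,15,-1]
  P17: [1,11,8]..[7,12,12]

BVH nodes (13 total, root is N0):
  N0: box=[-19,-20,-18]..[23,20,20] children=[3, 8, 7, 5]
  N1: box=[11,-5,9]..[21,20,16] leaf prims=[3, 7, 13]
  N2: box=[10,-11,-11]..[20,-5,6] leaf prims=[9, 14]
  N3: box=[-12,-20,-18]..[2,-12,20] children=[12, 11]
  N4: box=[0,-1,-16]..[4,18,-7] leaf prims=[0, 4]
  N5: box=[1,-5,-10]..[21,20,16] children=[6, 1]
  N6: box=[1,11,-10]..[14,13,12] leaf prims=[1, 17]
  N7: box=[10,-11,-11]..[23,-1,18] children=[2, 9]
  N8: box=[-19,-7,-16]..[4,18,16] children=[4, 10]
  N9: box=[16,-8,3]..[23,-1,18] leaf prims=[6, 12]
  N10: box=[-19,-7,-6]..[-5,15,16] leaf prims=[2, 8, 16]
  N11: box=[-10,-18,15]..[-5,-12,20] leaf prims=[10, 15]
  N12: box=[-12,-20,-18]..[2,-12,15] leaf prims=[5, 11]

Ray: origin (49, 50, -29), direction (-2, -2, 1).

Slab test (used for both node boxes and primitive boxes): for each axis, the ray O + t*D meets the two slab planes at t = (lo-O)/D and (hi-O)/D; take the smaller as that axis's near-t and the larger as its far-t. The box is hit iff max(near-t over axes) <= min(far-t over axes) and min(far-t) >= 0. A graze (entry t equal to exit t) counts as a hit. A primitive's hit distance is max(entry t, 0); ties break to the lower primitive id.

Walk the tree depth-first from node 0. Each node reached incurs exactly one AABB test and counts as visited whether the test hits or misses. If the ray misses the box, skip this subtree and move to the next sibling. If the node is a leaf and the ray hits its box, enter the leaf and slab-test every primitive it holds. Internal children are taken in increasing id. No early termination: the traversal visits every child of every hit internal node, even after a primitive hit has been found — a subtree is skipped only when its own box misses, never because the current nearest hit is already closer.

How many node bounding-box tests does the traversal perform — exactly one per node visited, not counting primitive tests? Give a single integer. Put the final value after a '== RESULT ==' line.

Trace the traversal:
N0 x:[13,34] y:[15,35] z:[11,49] -> hit [15,34], descend [3, 5, 7, 8]
  N3 x:[47/2,61/2] y:[31,35] z:[11,49] -> miss, prune
  N5 x:[14,24] y:[15,55/2] z:[19,45] -> hit [19,24], descend [1, 6]
    N1 x:[14,19] y:[15,55/2] z:[38,45] -> miss, prune
    N6 x:[35/2,24] y:[37/2,39/2] z:[19,41] -> hit [19,39/2] leaf, test {P1@t=19, P17(miss)}
  N7 x:[13,39/2] y:[51/2,61/2] z:[18,47] -> miss, prune
  N8 x:[45/2,34] y:[16,57/2] z:[13,45] -> hit [45/2,57/2], descend [4, 10]
    N4 x:[45/2,49/2] y:[16,51/2] z:[13,22] -> miss, prune
    N10 x:[27,34] y:[35/2,57/2] z:[23,45] -> hit [27,57/2] leaf, test {P2(miss), P8(miss), P16(miss)}

9 AABB tests over nodes [0, 3, 5, 1, 6, 7, 8, 4, 10]; 2 leaves entered; closest P1.

== RESULT ==
9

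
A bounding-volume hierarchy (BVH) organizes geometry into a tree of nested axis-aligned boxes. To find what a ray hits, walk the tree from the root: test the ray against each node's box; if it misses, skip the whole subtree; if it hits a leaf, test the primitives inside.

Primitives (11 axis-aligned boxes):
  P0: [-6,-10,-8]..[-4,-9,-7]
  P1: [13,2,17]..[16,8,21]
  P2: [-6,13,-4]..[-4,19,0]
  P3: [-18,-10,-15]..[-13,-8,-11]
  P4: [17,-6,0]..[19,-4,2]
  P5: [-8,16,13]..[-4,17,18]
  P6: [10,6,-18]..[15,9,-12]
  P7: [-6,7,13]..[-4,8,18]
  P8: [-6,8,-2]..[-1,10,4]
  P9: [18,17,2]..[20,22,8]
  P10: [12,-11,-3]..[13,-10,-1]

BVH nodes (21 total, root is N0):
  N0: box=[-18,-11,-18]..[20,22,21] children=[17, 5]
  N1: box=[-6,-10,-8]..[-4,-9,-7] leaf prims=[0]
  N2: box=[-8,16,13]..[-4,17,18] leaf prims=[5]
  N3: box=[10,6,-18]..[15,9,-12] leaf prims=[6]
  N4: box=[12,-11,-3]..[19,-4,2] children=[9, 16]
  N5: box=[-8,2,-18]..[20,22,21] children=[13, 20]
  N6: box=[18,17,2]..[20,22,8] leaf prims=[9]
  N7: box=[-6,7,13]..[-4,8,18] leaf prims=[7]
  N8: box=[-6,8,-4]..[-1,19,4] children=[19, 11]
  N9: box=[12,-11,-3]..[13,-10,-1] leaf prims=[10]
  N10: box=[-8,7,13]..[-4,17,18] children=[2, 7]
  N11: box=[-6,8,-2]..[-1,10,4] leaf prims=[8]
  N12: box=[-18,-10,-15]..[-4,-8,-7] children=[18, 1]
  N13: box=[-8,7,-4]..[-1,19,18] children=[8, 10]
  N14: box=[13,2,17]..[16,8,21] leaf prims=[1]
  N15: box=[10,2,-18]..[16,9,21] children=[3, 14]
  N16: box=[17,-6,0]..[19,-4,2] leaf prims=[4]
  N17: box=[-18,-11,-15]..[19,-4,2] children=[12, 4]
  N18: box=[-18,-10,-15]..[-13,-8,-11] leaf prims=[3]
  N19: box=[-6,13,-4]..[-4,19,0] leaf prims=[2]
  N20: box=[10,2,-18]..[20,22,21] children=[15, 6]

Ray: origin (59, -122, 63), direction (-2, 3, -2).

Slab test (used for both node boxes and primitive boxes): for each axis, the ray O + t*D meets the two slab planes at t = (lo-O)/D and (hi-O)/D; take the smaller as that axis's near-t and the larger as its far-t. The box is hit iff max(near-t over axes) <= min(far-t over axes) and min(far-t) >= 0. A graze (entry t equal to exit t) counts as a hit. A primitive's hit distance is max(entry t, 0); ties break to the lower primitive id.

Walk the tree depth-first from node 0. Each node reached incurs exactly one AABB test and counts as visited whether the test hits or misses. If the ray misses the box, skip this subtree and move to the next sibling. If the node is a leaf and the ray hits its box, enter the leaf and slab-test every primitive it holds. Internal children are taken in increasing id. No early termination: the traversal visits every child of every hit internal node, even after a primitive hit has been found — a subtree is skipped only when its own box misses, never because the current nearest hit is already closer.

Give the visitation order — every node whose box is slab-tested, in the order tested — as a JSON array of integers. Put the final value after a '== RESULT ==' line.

Trace the traversal:
N0 x:[39/2,77/2] y:[37,48] z:[21,81/2] -> hit [37,77/2], descend [5, 17]
  N5 x:[39/2,67/2] y:[124/3,48] z:[21,81/2] -> miss, prune
  N17 x:[20,77/2] y:[37,118/3] z:[61/2,39] -> hit [37,77/2], descend [4, 12]
    N4 x:[20,47/2] y:[37,118/3] z:[61/2,33] -> miss, prune
    N12 x:[63/2,77/2] y:[112/3,38] z:[35,39] -> hit [112/3,38], descend [1, 18]
      N1 x:[63/2,65/2] y:[112/3,113/3] z:[35,71/2] -> miss, prune
      N18 x:[36,77/2] y:[112/3,38] z:[37,39] -> hit [112/3,38] leaf, test {P3@t=112/3}

Summary -> nodes [0, 5, 17, 4, 12, 1, 18]; box-tests=7; leaf-entries=1; first=P3

== RESULT ==
[0, 5, 17, 4, 12, 1, 18]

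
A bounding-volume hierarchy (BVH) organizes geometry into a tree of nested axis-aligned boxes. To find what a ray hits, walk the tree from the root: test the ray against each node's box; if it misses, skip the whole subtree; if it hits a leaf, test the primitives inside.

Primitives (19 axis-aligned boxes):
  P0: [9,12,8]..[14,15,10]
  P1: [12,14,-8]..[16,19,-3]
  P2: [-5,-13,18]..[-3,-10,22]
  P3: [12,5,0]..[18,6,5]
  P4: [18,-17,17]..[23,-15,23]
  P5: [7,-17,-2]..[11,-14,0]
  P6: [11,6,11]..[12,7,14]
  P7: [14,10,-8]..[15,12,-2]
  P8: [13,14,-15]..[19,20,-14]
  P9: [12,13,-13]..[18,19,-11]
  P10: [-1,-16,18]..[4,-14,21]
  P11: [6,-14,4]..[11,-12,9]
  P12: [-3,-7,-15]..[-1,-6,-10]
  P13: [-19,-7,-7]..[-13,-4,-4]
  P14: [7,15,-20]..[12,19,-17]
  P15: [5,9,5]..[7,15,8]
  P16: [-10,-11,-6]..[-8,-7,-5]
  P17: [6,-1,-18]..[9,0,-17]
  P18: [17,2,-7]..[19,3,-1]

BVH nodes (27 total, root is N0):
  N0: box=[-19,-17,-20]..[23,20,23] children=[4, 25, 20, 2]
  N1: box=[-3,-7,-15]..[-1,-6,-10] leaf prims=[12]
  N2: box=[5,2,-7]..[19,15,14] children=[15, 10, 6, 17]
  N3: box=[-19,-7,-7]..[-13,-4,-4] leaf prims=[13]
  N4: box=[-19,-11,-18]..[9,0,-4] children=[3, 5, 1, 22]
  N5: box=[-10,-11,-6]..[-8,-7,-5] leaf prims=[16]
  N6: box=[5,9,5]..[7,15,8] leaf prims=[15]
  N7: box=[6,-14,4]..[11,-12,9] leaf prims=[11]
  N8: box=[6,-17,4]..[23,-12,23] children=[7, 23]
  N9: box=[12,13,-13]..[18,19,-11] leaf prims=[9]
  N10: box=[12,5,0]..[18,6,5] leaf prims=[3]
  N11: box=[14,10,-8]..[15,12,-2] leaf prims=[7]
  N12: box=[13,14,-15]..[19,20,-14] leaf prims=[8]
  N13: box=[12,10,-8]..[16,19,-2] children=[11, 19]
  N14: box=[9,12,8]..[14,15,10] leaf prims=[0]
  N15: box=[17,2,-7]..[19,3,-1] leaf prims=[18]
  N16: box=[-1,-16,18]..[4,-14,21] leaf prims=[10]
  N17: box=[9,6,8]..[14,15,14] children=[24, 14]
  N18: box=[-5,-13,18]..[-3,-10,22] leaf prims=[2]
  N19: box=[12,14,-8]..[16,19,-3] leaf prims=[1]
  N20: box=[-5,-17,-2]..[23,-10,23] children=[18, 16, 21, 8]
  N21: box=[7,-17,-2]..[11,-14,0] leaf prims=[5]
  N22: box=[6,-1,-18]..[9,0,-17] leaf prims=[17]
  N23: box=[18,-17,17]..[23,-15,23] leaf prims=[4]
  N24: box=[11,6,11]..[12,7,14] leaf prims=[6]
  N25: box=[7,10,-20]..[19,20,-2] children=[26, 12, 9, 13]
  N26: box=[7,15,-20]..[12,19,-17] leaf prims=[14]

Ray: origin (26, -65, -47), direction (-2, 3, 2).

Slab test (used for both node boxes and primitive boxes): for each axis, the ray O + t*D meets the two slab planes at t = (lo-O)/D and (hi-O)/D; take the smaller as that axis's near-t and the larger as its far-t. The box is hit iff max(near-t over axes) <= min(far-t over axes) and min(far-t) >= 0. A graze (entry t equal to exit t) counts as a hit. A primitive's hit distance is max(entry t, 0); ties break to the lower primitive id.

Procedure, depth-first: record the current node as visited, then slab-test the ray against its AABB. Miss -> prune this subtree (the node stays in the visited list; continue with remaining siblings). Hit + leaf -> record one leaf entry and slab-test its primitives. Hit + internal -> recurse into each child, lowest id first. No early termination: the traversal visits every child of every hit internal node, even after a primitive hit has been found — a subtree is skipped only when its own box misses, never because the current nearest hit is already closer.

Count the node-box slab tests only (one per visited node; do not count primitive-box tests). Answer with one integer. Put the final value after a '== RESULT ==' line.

Traverse from the root:
N0 x:[3/2,45/2] y:[16,85/3] z:[27/2,35] -> hit [16,45/2], descend [2, 4, 20, 25]
  N2 x:[7/2,21/2] y:[67/3,80/3] z:[20,61/2] -> miss, prune
  N4 x:[17/2,45/2] y:[18,65/3] z:[29/2,43/2] -> hit [18,43/2], descend [1, 3, 5, 22]
    N1 x:[27/2,29/2] y:[58/3,59/3] z:[16,37/2] -> miss, prune
    N3 x:[39/2,45/2] y:[58/3,61/3] z:[20,43/2] -> hit [20,61/3] leaf, test {P13@t=20}
    N5 x:[17,18] y:[18,58/3] z:[41/2,21] -> miss, prune
    N22 x:[17/2,10] y:[64/3,65/3] z:[29/2,15] -> miss, prune
  N20 x:[3/2,31/2] y:[16,55/3] z:[45/2,35] -> miss, prune
  N25 x:[7/2,19/2] y:[25,85/3] z:[27/2,45/2] -> miss, prune

order=[0, 2, 4, 1, 3, 5, 22, 20, 25]  |boxes|=9  |leaves|=1  hit=P13

== RESULT ==
9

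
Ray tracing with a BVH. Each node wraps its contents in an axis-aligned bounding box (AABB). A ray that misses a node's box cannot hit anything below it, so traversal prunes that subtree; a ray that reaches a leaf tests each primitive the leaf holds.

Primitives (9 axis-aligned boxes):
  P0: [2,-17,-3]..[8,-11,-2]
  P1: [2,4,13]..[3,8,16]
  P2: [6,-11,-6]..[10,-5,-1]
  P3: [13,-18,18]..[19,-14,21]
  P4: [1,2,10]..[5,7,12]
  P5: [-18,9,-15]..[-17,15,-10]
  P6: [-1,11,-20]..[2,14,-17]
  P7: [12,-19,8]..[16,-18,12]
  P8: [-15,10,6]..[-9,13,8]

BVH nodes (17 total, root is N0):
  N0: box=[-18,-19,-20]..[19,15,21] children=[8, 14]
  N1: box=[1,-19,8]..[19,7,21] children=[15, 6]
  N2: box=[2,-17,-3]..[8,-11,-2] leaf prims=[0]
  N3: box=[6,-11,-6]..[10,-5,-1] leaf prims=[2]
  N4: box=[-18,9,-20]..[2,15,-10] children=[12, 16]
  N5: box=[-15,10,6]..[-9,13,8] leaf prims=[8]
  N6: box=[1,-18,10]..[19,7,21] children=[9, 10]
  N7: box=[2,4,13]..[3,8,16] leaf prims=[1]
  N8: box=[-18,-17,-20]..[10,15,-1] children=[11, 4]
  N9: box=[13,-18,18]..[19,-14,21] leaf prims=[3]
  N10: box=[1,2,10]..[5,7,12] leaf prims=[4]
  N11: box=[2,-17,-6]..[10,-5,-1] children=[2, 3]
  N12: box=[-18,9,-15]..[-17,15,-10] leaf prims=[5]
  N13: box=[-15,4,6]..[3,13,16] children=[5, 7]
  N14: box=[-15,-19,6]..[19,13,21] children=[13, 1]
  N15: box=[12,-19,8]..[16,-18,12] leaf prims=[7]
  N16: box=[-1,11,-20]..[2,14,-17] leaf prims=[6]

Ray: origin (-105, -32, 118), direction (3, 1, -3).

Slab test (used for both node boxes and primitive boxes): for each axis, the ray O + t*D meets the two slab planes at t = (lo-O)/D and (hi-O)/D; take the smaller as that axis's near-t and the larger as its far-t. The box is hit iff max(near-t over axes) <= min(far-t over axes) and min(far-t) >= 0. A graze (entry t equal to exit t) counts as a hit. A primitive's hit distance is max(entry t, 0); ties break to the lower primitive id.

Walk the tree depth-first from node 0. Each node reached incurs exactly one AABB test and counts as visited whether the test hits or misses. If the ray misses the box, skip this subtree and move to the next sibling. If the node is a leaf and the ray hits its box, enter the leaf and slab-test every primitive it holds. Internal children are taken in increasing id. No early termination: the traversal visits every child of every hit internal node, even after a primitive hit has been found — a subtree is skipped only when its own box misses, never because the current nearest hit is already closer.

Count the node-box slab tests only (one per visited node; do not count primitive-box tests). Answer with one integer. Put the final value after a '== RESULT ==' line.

Trace the traversal:
N0 x:[29,124/3] y:[13,47] z:[97/3,46] -> hit [97/3,124/3], descend [8, 14]
  N8 x:[29,115/3] y:[15,47] z:[119/3,46] -> miss, prune
  N14 x:[30,124/3] y:[13,45] z:[97/3,112/3] -> hit [97/3,112/3], descend [1, 13]
    N1 x:[106/3,124/3] y:[13,39] z:[97/3,110/3] -> hit [106/3,110/3], descend [6, 15]
      N6 x:[106/3,124/3] y:[14,39] z:[97/3,36] -> hit [106/3,36], descend [9, 10]
        N9 x:[118/3,124/3] y:[14,18] z:[97/3,100/3] -> miss, prune
        N10 x:[106/3,110/3] y:[34,39] z:[106/3,36] -> hit [106/3,36] leaf, test {P4@t=106/3}
      N15 x:[39,121/3] y:[13,14] z:[106/3,110/3] -> miss, prune
    N13 x:[30,36] y:[36,45] z:[34,112/3] -> hit [36,36], descend [5, 7]
      N5 x:[30,32] y:[42,45] z:[110/3,112/3] -> miss, prune
      N7 x:[107/3,36] y:[36,40] z:[34,35] -> miss, prune

Summary -> nodes [0, 8, 14, 1, 6, 9, 10, 15, 13, 5, 7]; box-tests=11; leaf-entries=1; first=P4

== RESULT ==
11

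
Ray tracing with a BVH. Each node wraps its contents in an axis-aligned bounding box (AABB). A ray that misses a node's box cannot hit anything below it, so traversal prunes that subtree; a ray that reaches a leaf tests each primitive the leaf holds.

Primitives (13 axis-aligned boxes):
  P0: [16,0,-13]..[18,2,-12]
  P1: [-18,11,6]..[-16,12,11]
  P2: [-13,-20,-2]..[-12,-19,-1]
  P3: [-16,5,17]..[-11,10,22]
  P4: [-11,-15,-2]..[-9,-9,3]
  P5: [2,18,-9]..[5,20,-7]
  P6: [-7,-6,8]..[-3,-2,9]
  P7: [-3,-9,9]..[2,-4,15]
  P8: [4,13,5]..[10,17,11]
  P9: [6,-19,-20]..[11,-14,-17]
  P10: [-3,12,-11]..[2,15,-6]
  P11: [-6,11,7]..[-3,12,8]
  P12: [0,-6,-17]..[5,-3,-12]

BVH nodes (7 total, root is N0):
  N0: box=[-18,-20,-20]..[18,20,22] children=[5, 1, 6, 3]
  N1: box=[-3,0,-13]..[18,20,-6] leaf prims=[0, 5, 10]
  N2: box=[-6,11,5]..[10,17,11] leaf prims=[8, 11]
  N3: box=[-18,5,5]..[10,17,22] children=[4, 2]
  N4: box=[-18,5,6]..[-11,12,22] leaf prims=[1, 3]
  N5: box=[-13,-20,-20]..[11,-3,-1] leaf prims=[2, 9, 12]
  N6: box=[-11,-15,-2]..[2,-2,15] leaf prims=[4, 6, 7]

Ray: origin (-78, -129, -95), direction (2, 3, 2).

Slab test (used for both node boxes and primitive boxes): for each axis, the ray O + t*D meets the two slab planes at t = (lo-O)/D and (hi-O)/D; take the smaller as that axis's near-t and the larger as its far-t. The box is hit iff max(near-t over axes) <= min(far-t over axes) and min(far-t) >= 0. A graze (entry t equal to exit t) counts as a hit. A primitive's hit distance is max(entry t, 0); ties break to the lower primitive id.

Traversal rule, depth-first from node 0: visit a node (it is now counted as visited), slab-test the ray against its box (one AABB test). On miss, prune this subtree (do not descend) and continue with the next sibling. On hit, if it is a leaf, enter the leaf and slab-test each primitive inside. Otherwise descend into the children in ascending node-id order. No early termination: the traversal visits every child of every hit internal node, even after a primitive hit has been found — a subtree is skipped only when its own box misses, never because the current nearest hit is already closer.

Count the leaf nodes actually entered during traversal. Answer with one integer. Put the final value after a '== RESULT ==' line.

Trace the traversal:
N0 x:[30,48] y:[109/3,149/3] z:[75/2,117/2] -> hit [75/2,48], descend [1, 3, 5, 6]
  N1 x:[75/2,48] y:[43,149/3] z:[41,89/2] -> hit [43,89/2] leaf, test {P0(miss), P5(miss), P10(miss)}
  N3 x:[30,44] y:[134/3,146/3] z:[50,117/2] -> miss, prune
  N5 x:[65/2,89/2] y:[109/3,42] z:[75/2,47] -> hit [75/2,42] leaf, test {P2(miss), P9(miss), P12@t=41}
  N6 x:[67/2,40] y:[38,127/3] z:[93/2,55] -> miss, prune

5 AABB tests over nodes [0, 1, 3, 5, 6]; 2 leaves entered; closest P12.

== RESULT ==
2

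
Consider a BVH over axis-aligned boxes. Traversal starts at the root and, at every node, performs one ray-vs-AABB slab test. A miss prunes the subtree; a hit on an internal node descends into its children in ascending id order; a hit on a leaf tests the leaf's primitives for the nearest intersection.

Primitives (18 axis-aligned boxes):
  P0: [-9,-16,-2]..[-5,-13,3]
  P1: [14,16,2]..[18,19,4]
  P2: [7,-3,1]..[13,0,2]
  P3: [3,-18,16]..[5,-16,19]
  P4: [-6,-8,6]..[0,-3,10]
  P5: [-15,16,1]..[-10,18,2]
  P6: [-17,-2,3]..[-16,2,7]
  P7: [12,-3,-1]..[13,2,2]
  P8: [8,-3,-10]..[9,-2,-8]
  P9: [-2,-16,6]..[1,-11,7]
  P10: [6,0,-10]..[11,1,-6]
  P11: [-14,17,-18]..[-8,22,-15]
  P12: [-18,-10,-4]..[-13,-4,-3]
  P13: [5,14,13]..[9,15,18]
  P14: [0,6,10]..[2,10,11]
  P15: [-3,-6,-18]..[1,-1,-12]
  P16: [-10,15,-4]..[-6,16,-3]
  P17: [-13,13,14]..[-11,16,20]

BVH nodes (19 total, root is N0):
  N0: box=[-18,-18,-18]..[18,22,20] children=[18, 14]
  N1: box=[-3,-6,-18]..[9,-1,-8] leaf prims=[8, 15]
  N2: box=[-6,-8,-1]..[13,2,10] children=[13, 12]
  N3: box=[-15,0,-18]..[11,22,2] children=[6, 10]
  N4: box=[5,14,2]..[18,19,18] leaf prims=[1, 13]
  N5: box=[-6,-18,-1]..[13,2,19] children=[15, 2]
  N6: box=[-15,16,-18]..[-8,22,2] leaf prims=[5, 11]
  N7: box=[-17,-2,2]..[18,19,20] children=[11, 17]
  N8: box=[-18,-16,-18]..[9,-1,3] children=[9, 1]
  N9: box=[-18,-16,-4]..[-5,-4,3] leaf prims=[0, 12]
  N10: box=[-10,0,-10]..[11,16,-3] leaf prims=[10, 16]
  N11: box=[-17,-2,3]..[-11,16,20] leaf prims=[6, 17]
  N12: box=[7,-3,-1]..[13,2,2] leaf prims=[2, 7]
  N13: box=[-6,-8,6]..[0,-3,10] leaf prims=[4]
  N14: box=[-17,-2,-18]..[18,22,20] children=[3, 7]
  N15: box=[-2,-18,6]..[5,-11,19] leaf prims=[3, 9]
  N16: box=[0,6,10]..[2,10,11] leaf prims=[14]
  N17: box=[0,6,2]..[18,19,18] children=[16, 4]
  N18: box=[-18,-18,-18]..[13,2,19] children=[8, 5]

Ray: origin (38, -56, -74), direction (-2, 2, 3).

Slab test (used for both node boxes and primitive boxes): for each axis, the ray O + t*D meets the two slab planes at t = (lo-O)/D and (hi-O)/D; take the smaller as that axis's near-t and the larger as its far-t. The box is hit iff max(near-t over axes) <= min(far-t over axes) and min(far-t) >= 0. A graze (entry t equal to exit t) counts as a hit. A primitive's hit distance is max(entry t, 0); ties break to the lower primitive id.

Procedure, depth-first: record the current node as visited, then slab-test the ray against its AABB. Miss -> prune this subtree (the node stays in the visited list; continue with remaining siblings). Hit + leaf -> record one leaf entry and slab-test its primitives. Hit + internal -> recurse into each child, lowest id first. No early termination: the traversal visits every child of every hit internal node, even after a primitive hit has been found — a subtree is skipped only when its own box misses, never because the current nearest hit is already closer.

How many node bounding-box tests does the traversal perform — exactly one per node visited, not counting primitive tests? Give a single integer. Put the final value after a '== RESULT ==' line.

Trace the traversal:
N0 x:[10,28] y:[19,39] z:[56/3,94/3] -> hit [19,28], descend [14, 18]
  N14 x:[10,55/2] y:[27,39] z:[56/3,94/3] -> hit [27,55/2], descend [3, 7]
    N3 x:[27/2,53/2] y:[28,39] z:[56/3,76/3] -> miss, prune
    N7 x:[10,55/2] y:[27,75/2] z:[76/3,94/3] -> hit [27,55/2], descend [11, 17]
      N11 x:[49/2,55/2] y:[27,36] z:[77/3,94/3] -> hit [27,55/2] leaf, test {P6@t=27, P17(miss)}
      N17 x:[10,19] y:[31,75/2] z:[76/3,92/3] -> miss, prune
  N18 x:[25/2,28] y:[19,29] z:[56/3,31] -> hit [19,28], descend [5, 8]
    N5 x:[25/2,22] y:[19,29] z:[73/3,31] -> miss, prune
    N8 x:[29/2,28] y:[20,55/2] z:[56/3,77/3] -> hit [20,77/3], descend [1, 9]
      N1 x:[29/2,41/2] y:[25,55/2] z:[56/3,22] -> miss, prune
      N9 x:[43/2,28] y:[20,26] z:[70/3,77/3] -> hit [70/3,77/3] leaf, test {P0(miss), P12(miss)}

order=[0, 14, 3, 7, 11, 17, 18, 5, 8, 1, 9]  |boxes|=11  |leaves|=2  hit=P6

== RESULT ==
11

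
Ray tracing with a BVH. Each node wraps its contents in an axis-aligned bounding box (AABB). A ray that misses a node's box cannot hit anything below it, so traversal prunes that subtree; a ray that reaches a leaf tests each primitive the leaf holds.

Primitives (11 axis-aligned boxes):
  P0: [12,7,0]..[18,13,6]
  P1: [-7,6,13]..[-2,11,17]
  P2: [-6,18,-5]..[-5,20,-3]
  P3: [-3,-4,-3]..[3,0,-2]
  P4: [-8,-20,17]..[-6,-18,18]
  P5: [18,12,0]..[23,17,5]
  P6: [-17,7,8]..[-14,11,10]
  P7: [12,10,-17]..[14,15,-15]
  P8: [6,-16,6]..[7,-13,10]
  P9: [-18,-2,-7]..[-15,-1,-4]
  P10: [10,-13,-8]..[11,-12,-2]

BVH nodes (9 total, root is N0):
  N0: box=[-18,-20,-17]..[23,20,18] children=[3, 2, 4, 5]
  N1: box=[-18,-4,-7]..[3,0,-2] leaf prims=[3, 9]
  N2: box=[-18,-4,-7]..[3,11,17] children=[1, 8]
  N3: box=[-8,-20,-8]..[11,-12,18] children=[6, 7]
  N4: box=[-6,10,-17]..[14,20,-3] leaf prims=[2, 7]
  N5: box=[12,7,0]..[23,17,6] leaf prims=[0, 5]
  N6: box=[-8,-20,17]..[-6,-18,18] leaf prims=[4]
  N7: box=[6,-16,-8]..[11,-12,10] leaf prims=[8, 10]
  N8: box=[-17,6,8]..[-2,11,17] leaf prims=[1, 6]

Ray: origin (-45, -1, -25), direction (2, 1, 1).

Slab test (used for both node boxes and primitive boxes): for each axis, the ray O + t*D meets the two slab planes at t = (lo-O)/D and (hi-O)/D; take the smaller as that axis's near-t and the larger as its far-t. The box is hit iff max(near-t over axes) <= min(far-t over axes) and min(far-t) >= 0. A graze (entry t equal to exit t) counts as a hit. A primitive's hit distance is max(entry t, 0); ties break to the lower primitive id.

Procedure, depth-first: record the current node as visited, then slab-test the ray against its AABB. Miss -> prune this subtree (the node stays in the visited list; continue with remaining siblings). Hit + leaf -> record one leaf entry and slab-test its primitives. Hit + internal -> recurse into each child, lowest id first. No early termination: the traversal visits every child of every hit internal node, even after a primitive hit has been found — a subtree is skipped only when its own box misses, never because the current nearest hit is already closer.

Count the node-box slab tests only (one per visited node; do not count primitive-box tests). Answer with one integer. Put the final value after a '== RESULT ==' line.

Trace the traversal:
N0 x:[27/2,34] y:[-19,21] z:[8,43] -> hit [27/2,21], descend [2, 3, 4, 5]
  N2 x:[27/2,24] y:[-3,12] z:[18,42] -> miss, prune
  N3 x:[37/2,28] y:[-19,-11] z:[17,43] -> miss, prune
  N4 x:[39/2,59/2] y:[11,21] z:[8,22] -> hit [39/2,21] leaf, test {P2@t=20, P7(miss)}
  N5 x:[57/2,34] y:[8,18] z:[25,31] -> miss, prune

order=[0, 2, 3, 4, 5]  |boxes|=5  |leaves|=1  hit=P2

== RESULT ==
5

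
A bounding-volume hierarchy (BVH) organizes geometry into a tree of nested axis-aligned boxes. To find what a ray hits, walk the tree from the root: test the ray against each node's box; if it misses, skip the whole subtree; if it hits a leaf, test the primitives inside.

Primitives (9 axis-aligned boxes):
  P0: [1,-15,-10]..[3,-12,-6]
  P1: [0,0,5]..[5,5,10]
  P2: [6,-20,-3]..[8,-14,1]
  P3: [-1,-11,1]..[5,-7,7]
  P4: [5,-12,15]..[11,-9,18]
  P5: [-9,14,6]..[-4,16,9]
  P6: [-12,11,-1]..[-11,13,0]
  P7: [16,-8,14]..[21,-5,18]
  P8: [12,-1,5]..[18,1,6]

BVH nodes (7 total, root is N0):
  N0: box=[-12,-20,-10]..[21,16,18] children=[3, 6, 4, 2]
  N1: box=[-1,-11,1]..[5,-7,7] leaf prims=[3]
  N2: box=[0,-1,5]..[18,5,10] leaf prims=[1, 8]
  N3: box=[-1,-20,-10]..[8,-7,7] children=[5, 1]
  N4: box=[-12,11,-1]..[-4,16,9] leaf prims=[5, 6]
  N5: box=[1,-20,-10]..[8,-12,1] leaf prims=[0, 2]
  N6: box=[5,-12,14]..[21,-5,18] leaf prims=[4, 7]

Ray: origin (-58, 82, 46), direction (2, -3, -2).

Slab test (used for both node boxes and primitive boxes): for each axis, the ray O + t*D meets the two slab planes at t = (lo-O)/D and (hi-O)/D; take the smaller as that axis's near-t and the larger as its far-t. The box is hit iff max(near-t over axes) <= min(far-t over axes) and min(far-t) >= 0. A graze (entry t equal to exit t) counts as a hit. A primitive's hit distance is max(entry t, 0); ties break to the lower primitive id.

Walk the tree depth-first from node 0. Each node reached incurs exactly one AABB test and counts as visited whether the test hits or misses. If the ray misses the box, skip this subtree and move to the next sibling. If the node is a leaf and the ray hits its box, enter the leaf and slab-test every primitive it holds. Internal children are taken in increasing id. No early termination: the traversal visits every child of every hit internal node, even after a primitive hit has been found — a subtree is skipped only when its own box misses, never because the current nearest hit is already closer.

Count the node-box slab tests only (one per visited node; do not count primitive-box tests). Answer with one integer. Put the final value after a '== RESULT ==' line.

Walk:
N0 x:[23,79/2] y:[22,34] z:[14,28] -> hit [23,28], descend [2, 3, 4, 6]
  N2 x:[29,38] y:[77/3,83/3] z:[18,41/2] -> miss, prune
  N3 x:[57/2,33] y:[89/3,34] z:[39/2,28] -> miss, prune
  N4 x:[23,27] y:[22,71/3] z:[37/2,47/2] -> hit [23,47/2] leaf, test {P5(miss), P6@t=23}
  N6 x:[63/2,79/2] y:[29,94/3] z:[14,16] -> miss, prune

order=[0, 2, 3, 4, 6]  |boxes|=5  |leaves|=1  hit=P6

== RESULT ==
5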